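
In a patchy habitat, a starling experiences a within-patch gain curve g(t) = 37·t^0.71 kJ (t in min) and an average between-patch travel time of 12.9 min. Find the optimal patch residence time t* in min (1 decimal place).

31.6 min

By the marginal value theorem, leave when the instantaneous gain rate g'(t) equals the habitat-wide average g(t)/(T + t).
g'(t) = 0.71·37·t^-0.29. Setting 0.71·37·t^-0.29 = 37·t^0.71/(12.9+t) gives 0.71(12.9+t) = t, so 0.29·t = 0.71×12.9.
t* = 0.71×12.9/0.29 = 31.58 min.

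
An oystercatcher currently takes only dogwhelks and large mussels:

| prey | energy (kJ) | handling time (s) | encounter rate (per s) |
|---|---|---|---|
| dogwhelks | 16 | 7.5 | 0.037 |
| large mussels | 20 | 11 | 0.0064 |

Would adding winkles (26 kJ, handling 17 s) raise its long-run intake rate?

Intake rate on the current diet: R = (0.037×16 + 0.0064×20) / (1 + 0.037×7.5 + 0.0064×11) = 0.72/1.348 = 0.5342 kJ/s.
Profitability of winkles: 26/17 = 1.529 kJ/s.
Since 1.529 > R, including winkles increases the long-run rate.

Yes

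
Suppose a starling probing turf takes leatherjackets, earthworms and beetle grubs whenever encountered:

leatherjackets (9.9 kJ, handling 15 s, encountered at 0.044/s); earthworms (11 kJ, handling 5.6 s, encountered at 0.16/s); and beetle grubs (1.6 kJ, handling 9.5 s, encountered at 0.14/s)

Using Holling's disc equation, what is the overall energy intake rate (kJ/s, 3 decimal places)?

R = Σλ_iE_i / (1 + Σλ_ih_i)
Numerator: 0.044×9.9 + 0.16×11 + 0.14×1.6 = 2.42
Denominator: 1 + 0.044×15 + 0.16×5.6 + 0.14×9.5 = 3.886
R = 2.42/3.886 = 0.6226 kJ/s

0.623 kJ/s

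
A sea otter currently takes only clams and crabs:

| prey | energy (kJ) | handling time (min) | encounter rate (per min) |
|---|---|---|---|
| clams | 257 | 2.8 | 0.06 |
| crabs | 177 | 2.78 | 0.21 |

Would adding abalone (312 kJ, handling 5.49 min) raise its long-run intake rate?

Intake rate on the current diet: R = (0.06×257 + 0.21×177) / (1 + 0.06×2.8 + 0.21×2.78) = 52.59/1.752 = 30.02 kJ/min.
Profitability of abalone: 312/5.49 = 56.83 kJ/min.
56.83 > 30.02, so adding abalone raises the average — include it.

Yes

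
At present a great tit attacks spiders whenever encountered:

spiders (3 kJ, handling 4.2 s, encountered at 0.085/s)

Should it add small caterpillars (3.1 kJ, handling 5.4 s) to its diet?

Yes

Intake rate on the current diet: R = (0.085×3) / (1 + 0.085×4.2) = 0.255/1.357 = 0.1879 kJ/s.
small caterpillars: E/h = 3.1/5.4 = 0.5741 kJ/s.
Since 0.5741 > R, including small caterpillars increases the long-run rate.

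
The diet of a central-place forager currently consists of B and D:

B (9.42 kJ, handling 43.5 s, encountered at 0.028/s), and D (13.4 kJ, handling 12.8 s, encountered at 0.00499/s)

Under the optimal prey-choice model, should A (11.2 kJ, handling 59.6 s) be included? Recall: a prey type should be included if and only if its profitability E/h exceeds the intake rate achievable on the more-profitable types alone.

Yes

On B and D alone, R = ΣλE/(1+Σλh) = 0.3306/2.282 = 0.1449 kJ/s.
Profitability of A: 11.2/59.6 = 0.1879 kJ/s.
0.1879 > 0.1449, so adding A raises the average — include it.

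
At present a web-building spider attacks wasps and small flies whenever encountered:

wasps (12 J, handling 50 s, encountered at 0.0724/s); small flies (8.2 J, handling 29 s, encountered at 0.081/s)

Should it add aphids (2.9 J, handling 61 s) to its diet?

No

Current rate: (0.0724×12 + 0.081×8.2)/(1 + 0.0724×50 + 0.081×29) = 0.22 J/s.
Profitability of aphids: 2.9/61 = 0.04754 J/s.
0.04754 < 0.22, so adding aphids would lower the average — exclude it.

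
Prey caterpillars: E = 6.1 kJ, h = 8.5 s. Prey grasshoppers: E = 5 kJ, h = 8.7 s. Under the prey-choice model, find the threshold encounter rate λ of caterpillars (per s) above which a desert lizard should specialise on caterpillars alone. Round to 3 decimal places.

The zero-one rule: include grasshoppers iff E₂/h₂ > λE₁/(1+λh₁). Equality gives the switch point.
λE₁h₂ = E₂ + λE₂h₁ ⇒ λ = E₂/(E₁h₂ − E₂h₁) = 5/(53.07 − 42.5) = 0.473 per s.

0.473 per s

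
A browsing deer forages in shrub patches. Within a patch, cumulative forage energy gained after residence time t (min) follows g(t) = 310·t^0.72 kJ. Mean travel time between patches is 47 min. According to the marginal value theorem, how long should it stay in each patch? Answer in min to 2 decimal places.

120.86 min

Maximise g(t)/(T+t): set derivative to zero → g'(t)(T+t) = g(t).
g'(t) = 0.72·310·t^-0.28. Setting 0.72·310·t^-0.28 = 310·t^0.72/(47+t) gives 0.72(47+t) = t, so 0.28·t = 0.72×47.
t* = 0.72×47/0.28 = 120.9 min.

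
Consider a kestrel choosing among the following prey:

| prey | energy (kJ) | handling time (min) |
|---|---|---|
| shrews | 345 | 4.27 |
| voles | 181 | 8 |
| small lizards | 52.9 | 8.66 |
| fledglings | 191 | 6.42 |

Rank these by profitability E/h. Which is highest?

Profitability E/h (kJ/min): shrews = 345/4.27 = 80.8, voles = 181/8 = 22.6, small lizards = 52.9/8.66 = 6.11, fledglings = 191/6.42 = 29.8.
Ranked: shrews > fledglings > voles > small lizards.

shrews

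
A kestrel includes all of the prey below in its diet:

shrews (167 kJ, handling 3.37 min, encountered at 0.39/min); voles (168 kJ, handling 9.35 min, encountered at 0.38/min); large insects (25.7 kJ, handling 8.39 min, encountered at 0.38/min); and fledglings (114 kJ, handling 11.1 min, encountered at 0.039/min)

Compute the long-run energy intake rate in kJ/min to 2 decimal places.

15.09 kJ/min

Energy encountered per unit search time: 0.39×167 + 0.38×168 + 0.38×25.7 + 0.039×114 = 143.2 kJ/min.
Handling time per unit search time: 0.39×3.37 + 0.38×9.35 + 0.38×8.39 + 0.039×11.1 = 8.488.
Rate = 143.2/(1 + 8.488) = 15.09 kJ/min.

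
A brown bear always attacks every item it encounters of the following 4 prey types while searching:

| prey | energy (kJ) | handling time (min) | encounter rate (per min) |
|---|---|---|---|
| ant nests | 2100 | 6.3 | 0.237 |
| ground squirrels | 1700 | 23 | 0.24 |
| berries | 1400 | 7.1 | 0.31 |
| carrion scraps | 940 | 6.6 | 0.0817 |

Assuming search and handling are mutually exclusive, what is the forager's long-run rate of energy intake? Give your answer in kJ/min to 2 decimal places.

R = (0.237×2100 + 0.24×1700 + 0.31×1400 + 0.0817×940) / (1 + 0.237×6.3 + 0.24×23 + 0.31×7.1 + 0.0817×6.6) = 1416/10.75 = 131.7 kJ/min.

131.73 kJ/min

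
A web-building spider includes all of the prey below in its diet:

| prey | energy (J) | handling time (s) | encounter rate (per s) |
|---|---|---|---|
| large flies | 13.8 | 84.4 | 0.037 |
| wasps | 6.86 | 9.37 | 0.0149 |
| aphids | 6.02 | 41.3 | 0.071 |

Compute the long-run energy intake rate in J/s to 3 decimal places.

0.145 J/s

Energy encountered per unit search time: 0.037×13.8 + 0.0149×6.86 + 0.071×6.02 = 1.04 J/s.
Handling time per unit search time: 0.037×84.4 + 0.0149×9.37 + 0.071×41.3 = 6.195.
Rate = 1.04/(1 + 6.195) = 0.1446 J/s.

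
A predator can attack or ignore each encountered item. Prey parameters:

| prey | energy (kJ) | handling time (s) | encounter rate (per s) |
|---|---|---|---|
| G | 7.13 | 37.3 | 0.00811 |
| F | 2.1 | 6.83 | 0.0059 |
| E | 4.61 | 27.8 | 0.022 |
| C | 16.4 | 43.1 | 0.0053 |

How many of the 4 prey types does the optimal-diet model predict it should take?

4

Profitabilities (E/h, kJ/s): C 0.381, F 0.307, G 0.191, E 0.166. Add prey in this order while the next type's profitability exceeds the intake rate on those already taken.
Rate on top 1: 0.07076. F: 0.307 > 0.07076 → include.
Rate on top 2: 0.07828. G: 0.191 > 0.07828 → include.
Rate on top 3: 0.1. E: 0.166 > 0.1 → include.
Optimal diet: C, F, G, E — 4 of 4 types.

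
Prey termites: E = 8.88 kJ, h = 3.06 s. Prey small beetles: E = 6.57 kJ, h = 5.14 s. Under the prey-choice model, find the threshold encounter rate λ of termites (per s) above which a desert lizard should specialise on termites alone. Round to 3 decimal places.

0.257 per s

Drop small beetles once their profitability E₂/h₂ falls below the rate achievable on termites alone: E₂/h₂ = λE₁/(1 + λh₁).
Solve for λ: λE₁h₂ = E₂(1 + λh₁) → λ(E₁h₂ − E₂h₁) = E₂ → λ = E₂/(E₁h₂ − E₂h₁).
λ = 6.57/(8.88×5.14 − 6.57×3.06) = 6.57/25.54 = 0.2573 per s.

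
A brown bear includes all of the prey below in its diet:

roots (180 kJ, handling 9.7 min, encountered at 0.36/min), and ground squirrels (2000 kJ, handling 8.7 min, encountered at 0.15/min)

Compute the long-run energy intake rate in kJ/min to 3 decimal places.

62.929 kJ/min

R = Σλ_iE_i / (1 + Σλ_ih_i)
Numerator: 0.36×180 + 0.15×2000 = 364.8
Denominator: 1 + 0.36×9.7 + 0.15×8.7 = 5.797
R = 364.8/5.797 = 62.93 kJ/min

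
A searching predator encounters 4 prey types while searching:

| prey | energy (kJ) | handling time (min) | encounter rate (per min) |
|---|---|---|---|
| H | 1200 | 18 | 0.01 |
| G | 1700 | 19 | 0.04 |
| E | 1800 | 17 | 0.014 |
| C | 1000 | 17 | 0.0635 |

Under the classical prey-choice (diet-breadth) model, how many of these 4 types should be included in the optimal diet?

4

Rank by E/h (kJ/min): E 106, G 89.5, H 66.7, C 58.8. Include each in turn until the next type's E/h falls below the running intake rate.
Rate on top 1: 20.36. G: 89.5 > 20.36 → include.
Rate on top 2: 46.65. H: 66.7 > 46.65 → include.
Rate on top 3: 48.3. C: 58.8 > 48.3 → include.
Optimal diet: E, G, H, C — 4 of 4 types.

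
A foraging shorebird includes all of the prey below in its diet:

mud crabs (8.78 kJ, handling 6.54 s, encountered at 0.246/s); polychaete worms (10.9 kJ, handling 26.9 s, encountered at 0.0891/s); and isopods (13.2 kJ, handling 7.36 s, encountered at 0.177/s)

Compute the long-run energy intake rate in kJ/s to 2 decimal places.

R = (0.246×8.78 + 0.0891×10.9 + 0.177×13.2) / (1 + 0.246×6.54 + 0.0891×26.9 + 0.177×7.36) = 5.467/6.308 = 0.8667 kJ/s.

0.87 kJ/s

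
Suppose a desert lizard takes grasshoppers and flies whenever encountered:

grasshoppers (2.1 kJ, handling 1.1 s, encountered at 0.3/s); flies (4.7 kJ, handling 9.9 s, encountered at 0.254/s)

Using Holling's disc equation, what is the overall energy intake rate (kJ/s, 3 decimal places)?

R = Σλ_iE_i / (1 + Σλ_ih_i)
Numerator: 0.3×2.1 + 0.254×4.7 = 1.824
Denominator: 1 + 0.3×1.1 + 0.254×9.9 = 3.845
R = 1.824/3.845 = 0.4744 kJ/s

0.474 kJ/s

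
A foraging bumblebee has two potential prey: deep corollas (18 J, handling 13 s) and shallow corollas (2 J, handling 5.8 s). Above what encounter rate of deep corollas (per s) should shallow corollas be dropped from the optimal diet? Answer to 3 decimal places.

At the threshold, the rate on deep corollas alone equals the profitability of shallow corollas: λ·18/(1 + λ·13) = 2/5.8 = 0.3448.
Rearranging, λ(18 − 0.3448×13) = 0.3448, so λ = 0.3448/13.52 = 0.02551 per s.

0.026 per s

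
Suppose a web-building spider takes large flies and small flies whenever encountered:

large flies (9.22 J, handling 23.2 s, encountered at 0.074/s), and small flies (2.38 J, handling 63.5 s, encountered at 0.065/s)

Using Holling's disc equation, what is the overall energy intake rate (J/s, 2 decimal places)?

R = (0.074×9.22 + 0.065×2.38) / (1 + 0.074×23.2 + 0.065×63.5) = 0.837/6.844 = 0.1223 J/s.

0.12 J/s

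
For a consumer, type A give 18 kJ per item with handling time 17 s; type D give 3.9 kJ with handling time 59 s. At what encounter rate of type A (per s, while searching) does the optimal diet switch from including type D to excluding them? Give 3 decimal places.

0.004 per s

At the threshold, the rate on type A alone equals the profitability of type D: λ·18/(1 + λ·17) = 3.9/59 = 0.0661.
Rearranging, λ(18 − 0.0661×17) = 0.0661, so λ = 0.0661/16.88 = 0.003917 per s.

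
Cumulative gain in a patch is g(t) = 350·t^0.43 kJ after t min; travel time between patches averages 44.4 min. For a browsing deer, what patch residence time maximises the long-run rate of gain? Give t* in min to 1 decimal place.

33.5 min

By the marginal value theorem, leave when the instantaneous gain rate g'(t) equals the habitat-wide average g(t)/(T + t).
g'(t) = 0.43·350·t^-0.57. Setting 0.43·350·t^-0.57 = 350·t^0.43/(44.4+t) gives 0.43(44.4+t) = t, so 0.57·t = 0.43×44.4.
t* = 0.43×44.4/0.57 = 33.49 min.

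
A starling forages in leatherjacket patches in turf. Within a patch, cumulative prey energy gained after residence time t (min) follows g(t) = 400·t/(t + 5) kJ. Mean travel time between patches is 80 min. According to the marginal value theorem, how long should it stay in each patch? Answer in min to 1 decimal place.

By the marginal value theorem, leave when the instantaneous gain rate g'(t) equals the habitat-wide average g(t)/(T + t).
g'(t) = 400·5/(t + 5)². Setting 400·5/(t+5)² = 400t/[(t+5)(80+t)] gives 5(80+t) = t(t+5), so t² = 5×80 = 400.
t* = √400 = 20 min.

20.0 min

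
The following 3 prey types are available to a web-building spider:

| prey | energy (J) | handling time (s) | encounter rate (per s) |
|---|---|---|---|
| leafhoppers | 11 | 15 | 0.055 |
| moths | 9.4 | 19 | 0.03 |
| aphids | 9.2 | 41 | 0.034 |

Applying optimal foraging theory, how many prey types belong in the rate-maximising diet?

2

Profitabilities (E/h, J/s): leafhoppers 0.733, moths 0.495, aphids 0.224. Add prey in this order while the next type's profitability exceeds the intake rate on those already taken.
Rate on top 1: 0.3315. moths: 0.495 > 0.3315 → include.
Rate on top 2: 0.3704. aphids: 0.224 < 0.3704 → exclude; stop.
Optimal diet: leafhoppers, moths — 2 of 3 types.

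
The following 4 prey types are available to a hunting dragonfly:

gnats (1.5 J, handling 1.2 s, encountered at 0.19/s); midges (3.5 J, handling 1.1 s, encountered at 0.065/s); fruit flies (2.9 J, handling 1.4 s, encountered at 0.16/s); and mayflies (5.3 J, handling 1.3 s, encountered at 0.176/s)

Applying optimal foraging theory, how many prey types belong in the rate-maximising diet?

Profitabilities (E/h, J/s): mayflies 4.08, midges 3.18, fruit flies 2.07, gnats 1.25. Add prey in this order while the next type's profitability exceeds the intake rate on those already taken.
Rate on top 1: 0.7591. midges: 3.18 > 0.7591 → include.
Rate on top 2: 0.8923. fruit flies: 2.07 > 0.8923 → include.
Rate on top 3: 1.066. gnats: 1.25 > 1.066 → include.
Optimal diet: mayflies, midges, fruit flies, gnats — 4 of 4 types.

4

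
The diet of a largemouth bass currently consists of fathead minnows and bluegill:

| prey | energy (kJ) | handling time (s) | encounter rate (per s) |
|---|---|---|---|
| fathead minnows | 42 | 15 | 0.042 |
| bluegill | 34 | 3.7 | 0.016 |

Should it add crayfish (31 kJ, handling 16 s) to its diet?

Yes

Current rate: (0.042×42 + 0.016×34)/(1 + 0.042×15 + 0.016×3.7) = 1.366 kJ/s.
crayfish: E/h = 31/16 = 1.938 kJ/s.
1.938 > 1.366, so adding crayfish raises the average — include it.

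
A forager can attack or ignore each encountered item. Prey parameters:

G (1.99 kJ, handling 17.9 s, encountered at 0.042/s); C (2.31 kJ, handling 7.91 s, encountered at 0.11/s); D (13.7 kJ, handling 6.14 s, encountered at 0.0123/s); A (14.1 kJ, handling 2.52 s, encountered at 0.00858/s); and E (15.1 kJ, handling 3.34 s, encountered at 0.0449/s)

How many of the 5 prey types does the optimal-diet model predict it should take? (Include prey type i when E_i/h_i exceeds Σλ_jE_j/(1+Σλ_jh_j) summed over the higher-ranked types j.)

Rank by E/h (kJ/s): A 5.6, E 4.52, D 2.23, C 0.292, G 0.111. Include each in turn until the next type's E/h falls below the running intake rate.
Rate on top 1: 0.1184. E: 4.52 > 0.1184 → include.
Rate on top 2: 0.682. D: 2.23 > 0.682 → include.
Rate on top 3: 0.7758. C: 0.292 < 0.7758 → exclude; stop.
Optimal diet: A, E, D — 3 of 5 types.

3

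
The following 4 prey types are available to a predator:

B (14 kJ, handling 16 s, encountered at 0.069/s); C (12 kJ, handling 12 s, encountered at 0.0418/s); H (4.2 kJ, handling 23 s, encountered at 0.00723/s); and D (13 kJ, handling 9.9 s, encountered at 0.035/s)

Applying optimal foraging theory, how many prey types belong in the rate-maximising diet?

Rank by E/h (kJ/s): D 1.31, C 1, B 0.875, H 0.183. Include each in turn until the next type's E/h falls below the running intake rate.
Rate on top 1: 0.3379. C: 1 > 0.3379 → include.
Rate on top 2: 0.5176. B: 0.875 > 0.5176 → include.
Rate on top 3: 0.6513. H: 0.183 < 0.6513 → exclude; stop.
Optimal diet: D, C, B — 3 of 4 types.

3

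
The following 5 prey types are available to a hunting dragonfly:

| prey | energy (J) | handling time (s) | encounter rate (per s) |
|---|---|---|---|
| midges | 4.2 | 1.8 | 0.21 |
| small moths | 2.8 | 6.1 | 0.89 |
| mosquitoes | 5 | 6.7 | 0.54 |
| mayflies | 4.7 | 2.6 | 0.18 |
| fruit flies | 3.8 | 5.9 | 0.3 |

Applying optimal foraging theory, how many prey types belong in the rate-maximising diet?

E/h in descending order: midges 2.33, mayflies 1.81, mosquitoes 0.746, fruit flies 0.644, small moths 0.459 J/s. The optimal diet is the largest prefix of this list for which every included type satisfies E_i/h_i > R on the types above it.
Rate on top 1: 0.6401. mayflies: 1.81 > 0.6401 → include.
Rate on top 2: 0.9361. mosquitoes: 0.746 < 0.9361 → exclude; stop.
Optimal diet: midges, mayflies — 2 of 5 types.

2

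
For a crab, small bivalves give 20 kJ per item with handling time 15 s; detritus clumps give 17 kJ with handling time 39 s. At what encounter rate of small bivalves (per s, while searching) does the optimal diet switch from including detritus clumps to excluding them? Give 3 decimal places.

0.032 per s

Drop detritus clumps once their profitability E₂/h₂ falls below the rate achievable on small bivalves alone: E₂/h₂ = λE₁/(1 + λh₁).
Solve for λ: λE₁h₂ = E₂(1 + λh₁) → λ(E₁h₂ − E₂h₁) = E₂ → λ = E₂/(E₁h₂ − E₂h₁).
λ = 17/(20×39 − 17×15) = 17/525 = 0.03238 per s.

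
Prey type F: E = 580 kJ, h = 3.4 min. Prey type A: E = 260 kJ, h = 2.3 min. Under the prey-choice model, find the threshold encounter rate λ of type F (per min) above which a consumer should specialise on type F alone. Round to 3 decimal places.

At the threshold, the rate on type F alone equals the profitability of type A: λ·580/(1 + λ·3.4) = 260/2.3 = 113.
Rearranging, λ(580 − 113×3.4) = 113, so λ = 113/195.7 = 0.5778 per min.

0.578 per min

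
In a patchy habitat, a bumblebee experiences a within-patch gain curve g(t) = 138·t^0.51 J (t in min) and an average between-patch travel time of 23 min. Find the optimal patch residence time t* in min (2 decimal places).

23.94 min

Optimal t* satisfies g'(t*) = g(t*)/(T + t*).
g'(t) = 0.51·138·t^-0.49. Setting 0.51·138·t^-0.49 = 138·t^0.51/(23+t) gives 0.51(23+t) = t, so 0.49·t = 0.51×23.
t* = 0.51×23/0.49 = 23.94 min.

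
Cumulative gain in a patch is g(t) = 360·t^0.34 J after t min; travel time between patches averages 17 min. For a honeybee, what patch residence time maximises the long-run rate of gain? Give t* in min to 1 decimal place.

Optimal t* satisfies g'(t*) = g(t*)/(T + t*).
g'(t) = 0.34·360·t^-0.66. Setting 0.34·360·t^-0.66 = 360·t^0.34/(17+t) gives 0.34(17+t) = t, so 0.66·t = 0.34×17.
t* = 0.34×17/0.66 = 8.758 min.

8.8 min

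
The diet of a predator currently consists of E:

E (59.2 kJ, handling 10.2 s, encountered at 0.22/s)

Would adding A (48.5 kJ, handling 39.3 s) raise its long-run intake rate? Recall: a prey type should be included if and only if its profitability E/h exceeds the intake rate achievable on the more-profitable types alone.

No

Intake rate on the current diet: R = (0.22×59.2) / (1 + 0.22×10.2) = 13.02/3.244 = 4.015 kJ/s.
Profitability of A: 48.5/39.3 = 1.234 kJ/s.
1.234 < 4.015, so adding A would lower the average — exclude it.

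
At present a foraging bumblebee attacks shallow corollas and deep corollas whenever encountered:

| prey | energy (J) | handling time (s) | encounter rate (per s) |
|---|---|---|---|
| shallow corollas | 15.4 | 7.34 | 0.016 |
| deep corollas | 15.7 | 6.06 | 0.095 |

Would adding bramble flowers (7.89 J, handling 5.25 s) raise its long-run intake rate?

On shallow corollas and deep corollas alone, R = ΣλE/(1+Σλh) = 1.738/1.693 = 1.026 J/s.
bramble flowers: E/h = 7.89/5.25 = 1.503 J/s.
1.503 > 1.026, so adding bramble flowers raises the average — include it.

Yes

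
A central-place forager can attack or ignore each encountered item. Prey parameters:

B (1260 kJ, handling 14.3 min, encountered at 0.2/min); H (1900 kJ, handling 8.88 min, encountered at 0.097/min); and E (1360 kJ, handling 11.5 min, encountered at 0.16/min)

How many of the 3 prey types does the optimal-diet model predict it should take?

2

Rank by E/h (kJ/min): H 214, E 118, B 88.1. Include each in turn until the next type's E/h falls below the running intake rate.
Rate on top 1: 99.01. E: 118 > 99.01 → include.
Rate on top 2: 108.6. B: 88.1 < 108.6 → exclude; stop.
Optimal diet: H, E — 2 of 3 types.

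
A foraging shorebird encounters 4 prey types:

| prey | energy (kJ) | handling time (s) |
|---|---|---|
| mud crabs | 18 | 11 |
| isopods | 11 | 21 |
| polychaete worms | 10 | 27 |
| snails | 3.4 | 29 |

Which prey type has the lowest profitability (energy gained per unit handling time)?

Profitability E/h (kJ/s): mud crabs = 18/11 = 1.64, isopods = 11/21 = 0.524, polychaete worms = 10/27 = 0.37, snails = 3.4/29 = 0.117.
Ranked: mud crabs > isopods > polychaete worms > snails.

snails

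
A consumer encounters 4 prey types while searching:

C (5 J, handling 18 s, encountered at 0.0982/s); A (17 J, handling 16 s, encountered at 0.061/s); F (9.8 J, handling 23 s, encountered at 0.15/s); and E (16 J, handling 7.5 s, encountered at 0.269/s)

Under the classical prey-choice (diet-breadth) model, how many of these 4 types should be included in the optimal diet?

1

Profitabilities (E/h, J/s): E 2.13, A 1.06, F 0.426, C 0.278. Add prey in this order while the next type's profitability exceeds the intake rate on those already taken.
Rate on top 1: 1.426. A: 1.06 < 1.426 → exclude; stop.
Optimal diet: E — 1 of 4 types.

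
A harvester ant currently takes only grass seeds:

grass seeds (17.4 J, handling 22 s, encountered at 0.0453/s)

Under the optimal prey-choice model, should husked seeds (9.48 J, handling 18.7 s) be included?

Yes

On grass seeds alone, R = ΣλE/(1+Σλh) = 0.7882/1.997 = 0.3948 J/s.
husked seeds: E/h = 9.48/18.7 = 0.507 J/s.
Since 0.507 > R, including husked seeds increases the long-run rate.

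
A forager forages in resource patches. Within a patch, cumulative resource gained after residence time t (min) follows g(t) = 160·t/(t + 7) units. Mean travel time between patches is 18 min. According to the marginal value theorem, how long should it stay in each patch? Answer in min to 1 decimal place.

11.2 min

By the marginal value theorem, leave when the instantaneous gain rate g'(t) equals the habitat-wide average g(t)/(T + t).
g'(t) = 160·7/(t + 7)². Setting 160·7/(t+7)² = 160t/[(t+7)(18+t)] gives 7(18+t) = t(t+7), so t² = 7×18 = 126.
t* = √126 = 11.22 min.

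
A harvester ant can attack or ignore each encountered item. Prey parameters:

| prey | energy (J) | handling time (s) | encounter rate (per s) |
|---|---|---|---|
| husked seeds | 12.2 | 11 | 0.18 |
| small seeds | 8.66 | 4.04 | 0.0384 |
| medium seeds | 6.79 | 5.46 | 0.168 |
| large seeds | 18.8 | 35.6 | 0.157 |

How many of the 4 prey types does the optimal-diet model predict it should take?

3

Rank by E/h (J/s): small seeds 2.14, medium seeds 1.24, husked seeds 1.11, large seeds 0.528. Include each in turn until the next type's E/h falls below the running intake rate.
Rate on top 1: 0.2879. medium seeds: 1.24 > 0.2879 → include.
Rate on top 2: 0.7109. husked seeds: 1.11 > 0.7109 → include.
Rate on top 3: 0.9055. large seeds: 0.528 < 0.9055 → exclude; stop.
Optimal diet: small seeds, medium seeds, husked seeds — 3 of 4 types.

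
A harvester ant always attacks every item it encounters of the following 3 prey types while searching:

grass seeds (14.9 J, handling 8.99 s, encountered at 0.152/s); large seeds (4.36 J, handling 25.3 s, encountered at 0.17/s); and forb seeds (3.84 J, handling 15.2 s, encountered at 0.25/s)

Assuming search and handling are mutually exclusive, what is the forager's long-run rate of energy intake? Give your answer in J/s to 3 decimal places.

0.379 J/s

R = Σλ_iE_i / (1 + Σλ_ih_i)
Numerator: 0.152×14.9 + 0.17×4.36 + 0.25×3.84 = 3.966
Denominator: 1 + 0.152×8.99 + 0.17×25.3 + 0.25×15.2 = 10.47
R = 3.966/10.47 = 0.3789 J/s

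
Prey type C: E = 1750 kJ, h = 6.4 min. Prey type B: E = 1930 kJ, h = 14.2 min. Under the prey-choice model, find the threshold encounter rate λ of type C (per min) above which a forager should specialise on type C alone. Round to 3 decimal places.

Drop type B once their profitability E₂/h₂ falls below the rate achievable on type C alone: E₂/h₂ = λE₁/(1 + λh₁).
Solve for λ: λE₁h₂ = E₂(1 + λh₁) → λ(E₁h₂ − E₂h₁) = E₂ → λ = E₂/(E₁h₂ − E₂h₁).
λ = 1930/(1750×14.2 − 1930×6.4) = 1930/1.25e+04 = 0.1544 per min.

0.154 per min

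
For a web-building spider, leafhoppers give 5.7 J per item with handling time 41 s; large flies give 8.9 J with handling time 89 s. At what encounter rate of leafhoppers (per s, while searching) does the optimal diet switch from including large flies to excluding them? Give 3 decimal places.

At the threshold, the rate on leafhoppers alone equals the profitability of large flies: λ·5.7/(1 + λ·41) = 8.9/89 = 0.1.
Rearranging, λ(5.7 − 0.1×41) = 0.1, so λ = 0.1/1.6 = 0.0625 per s.

0.063 per s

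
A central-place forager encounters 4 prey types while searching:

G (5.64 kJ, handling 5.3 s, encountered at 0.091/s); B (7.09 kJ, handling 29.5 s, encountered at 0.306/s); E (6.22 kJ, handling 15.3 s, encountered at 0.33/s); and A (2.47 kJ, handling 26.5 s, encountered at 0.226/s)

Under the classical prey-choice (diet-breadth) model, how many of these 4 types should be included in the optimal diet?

E/h in descending order: G 1.06, E 0.407, B 0.24, A 0.0932 kJ/s. The optimal diet is the largest prefix of this list for which every included type satisfies E_i/h_i > R on the types above it.
Rate on top 1: 0.3462. E: 0.407 > 0.3462 → include.
Rate on top 2: 0.3929. B: 0.24 < 0.3929 → exclude; stop.
Optimal diet: G, E — 2 of 4 types.

2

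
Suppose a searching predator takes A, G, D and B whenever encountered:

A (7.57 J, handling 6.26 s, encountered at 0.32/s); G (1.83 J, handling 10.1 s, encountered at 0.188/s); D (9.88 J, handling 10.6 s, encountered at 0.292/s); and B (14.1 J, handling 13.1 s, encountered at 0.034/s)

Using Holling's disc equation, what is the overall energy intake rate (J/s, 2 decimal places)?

R = Σλ_iE_i / (1 + Σλ_ih_i)
Numerator: 0.32×7.57 + 0.188×1.83 + 0.292×9.88 + 0.034×14.1 = 6.131
Denominator: 1 + 0.32×6.26 + 0.188×10.1 + 0.292×10.6 + 0.034×13.1 = 8.443
R = 6.131/8.443 = 0.7262 J/s

0.73 J/s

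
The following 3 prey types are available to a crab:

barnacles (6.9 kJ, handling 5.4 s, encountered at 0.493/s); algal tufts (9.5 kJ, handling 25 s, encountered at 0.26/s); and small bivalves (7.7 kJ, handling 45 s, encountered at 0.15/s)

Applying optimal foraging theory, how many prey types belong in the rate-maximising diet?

1

Profitabilities (E/h, kJ/s): barnacles 1.28, algal tufts 0.38, small bivalves 0.171. Add prey in this order while the next type's profitability exceeds the intake rate on those already taken.
Rate on top 1: 0.9289. algal tufts: 0.38 < 0.9289 → exclude; stop.
Optimal diet: barnacles — 1 of 3 types.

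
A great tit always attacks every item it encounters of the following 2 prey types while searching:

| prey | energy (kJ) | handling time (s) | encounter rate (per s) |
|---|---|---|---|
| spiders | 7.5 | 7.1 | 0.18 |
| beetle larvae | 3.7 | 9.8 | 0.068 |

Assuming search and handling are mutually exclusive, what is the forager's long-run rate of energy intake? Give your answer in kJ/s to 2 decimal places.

0.54 kJ/s

R = Σλ_iE_i / (1 + Σλ_ih_i)
Numerator: 0.18×7.5 + 0.068×3.7 = 1.602
Denominator: 1 + 0.18×7.1 + 0.068×9.8 = 2.944
R = 1.602/2.944 = 0.5439 kJ/s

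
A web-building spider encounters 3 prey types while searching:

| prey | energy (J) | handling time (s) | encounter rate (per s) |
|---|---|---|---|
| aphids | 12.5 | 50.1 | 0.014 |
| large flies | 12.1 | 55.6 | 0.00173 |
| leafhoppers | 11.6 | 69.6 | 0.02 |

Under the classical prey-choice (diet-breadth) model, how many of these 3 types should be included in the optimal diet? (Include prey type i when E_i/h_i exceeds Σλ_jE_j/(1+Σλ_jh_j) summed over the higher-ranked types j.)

E/h in descending order: aphids 0.25, large flies 0.218, leafhoppers 0.167 J/s. The optimal diet is the largest prefix of this list for which every included type satisfies E_i/h_i > R on the types above it.
Rate on top 1: 0.1029. large flies: 0.218 > 0.1029 → include.
Rate on top 2: 0.109. leafhoppers: 0.167 > 0.109 → include.
Optimal diet: aphids, large flies, leafhoppers — 3 of 3 types.

3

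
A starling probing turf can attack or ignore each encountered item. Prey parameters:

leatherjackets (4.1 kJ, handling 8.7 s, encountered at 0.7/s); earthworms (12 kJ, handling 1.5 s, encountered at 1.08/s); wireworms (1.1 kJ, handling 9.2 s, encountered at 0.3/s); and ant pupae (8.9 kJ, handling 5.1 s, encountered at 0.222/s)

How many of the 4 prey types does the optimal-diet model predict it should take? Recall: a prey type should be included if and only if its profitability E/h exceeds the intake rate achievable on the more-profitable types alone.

1

E/h in descending order: earthworms 8, ant pupae 1.75, leatherjackets 0.471, wireworms 0.12 kJ/s. The optimal diet is the largest prefix of this list for which every included type satisfies E_i/h_i > R on the types above it.
Rate on top 1: 4.947. ant pupae: 1.75 < 4.947 → exclude; stop.
Optimal diet: earthworms — 1 of 4 types.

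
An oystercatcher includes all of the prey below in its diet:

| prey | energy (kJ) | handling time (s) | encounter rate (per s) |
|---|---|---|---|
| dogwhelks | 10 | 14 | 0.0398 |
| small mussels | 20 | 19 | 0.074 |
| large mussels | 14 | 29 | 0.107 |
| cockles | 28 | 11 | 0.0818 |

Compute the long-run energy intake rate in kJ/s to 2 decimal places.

0.81 kJ/s

R = (0.0398×10 + 0.074×20 + 0.107×14 + 0.0818×28) / (1 + 0.0398×14 + 0.074×19 + 0.107×29 + 0.0818×11) = 5.666/6.966 = 0.8134 kJ/s.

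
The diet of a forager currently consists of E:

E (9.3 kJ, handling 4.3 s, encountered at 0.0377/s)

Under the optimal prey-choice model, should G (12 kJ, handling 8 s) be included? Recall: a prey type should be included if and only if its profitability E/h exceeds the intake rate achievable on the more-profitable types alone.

Yes

Intake rate on the current diet: R = (0.0377×9.3) / (1 + 0.0377×4.3) = 0.3506/1.162 = 0.3017 kJ/s.
Profitability of G: 12/8 = 1.5 kJ/s.
1.5 > 0.3017, so adding G raises the average — include it.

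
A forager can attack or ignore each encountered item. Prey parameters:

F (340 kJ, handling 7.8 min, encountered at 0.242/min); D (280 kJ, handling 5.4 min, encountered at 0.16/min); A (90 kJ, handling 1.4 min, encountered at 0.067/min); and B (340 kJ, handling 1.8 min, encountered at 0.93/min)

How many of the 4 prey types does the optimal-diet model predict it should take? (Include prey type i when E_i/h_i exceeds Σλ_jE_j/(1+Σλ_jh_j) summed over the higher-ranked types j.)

Rank by E/h (kJ/min): B 189, A 64.3, D 51.9, F 43.6. Include each in turn until the next type's E/h falls below the running intake rate.
Rate on top 1: 118.2. A: 64.3 < 118.2 → exclude; stop.
Optimal diet: B — 1 of 4 types.

1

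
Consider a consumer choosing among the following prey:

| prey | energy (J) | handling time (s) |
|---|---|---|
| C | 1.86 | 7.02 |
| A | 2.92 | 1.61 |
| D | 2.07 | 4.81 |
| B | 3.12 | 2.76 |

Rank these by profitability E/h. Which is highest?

In descending order of E/h:
A: 2.92/1.61 = 1.81 J/s
B: 3.12/2.76 = 1.13 J/s
D: 2.07/4.81 = 0.43 J/s
C: 1.86/7.02 = 0.265 J/s

A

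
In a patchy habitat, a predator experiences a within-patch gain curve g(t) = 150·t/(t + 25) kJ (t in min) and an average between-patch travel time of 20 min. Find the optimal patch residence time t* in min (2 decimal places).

22.36 min

Maximise g(t)/(T+t): set derivative to zero → g'(t)(T+t) = g(t).
g'(t) = 150·25/(t + 25)². Setting 150·25/(t+25)² = 150t/[(t+25)(20+t)] gives 25(20+t) = t(t+25), so t² = 25×20 = 500.
t* = √500 = 22.36 min.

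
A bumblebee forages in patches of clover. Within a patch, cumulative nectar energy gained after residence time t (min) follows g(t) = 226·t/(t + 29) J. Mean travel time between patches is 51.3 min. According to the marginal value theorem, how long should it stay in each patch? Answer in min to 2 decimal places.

Optimal t* satisfies g'(t*) = g(t*)/(T + t*).
g'(t) = 226·29/(t + 29)². Setting 226·29/(t+29)² = 226t/[(t+29)(51.3+t)] gives 29(51.3+t) = t(t+29), so t² = 29×51.3 = 1488.
t* = √1488 = 38.57 min.

38.57 min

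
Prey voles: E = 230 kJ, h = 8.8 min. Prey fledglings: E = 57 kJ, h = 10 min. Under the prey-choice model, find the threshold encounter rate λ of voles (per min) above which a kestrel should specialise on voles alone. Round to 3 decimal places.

0.032 per min

Drop fledglings once their profitability E₂/h₂ falls below the rate achievable on voles alone: E₂/h₂ = λE₁/(1 + λh₁).
Solve for λ: λE₁h₂ = E₂(1 + λh₁) → λ(E₁h₂ − E₂h₁) = E₂ → λ = E₂/(E₁h₂ − E₂h₁).
λ = 57/(230×10 − 57×8.8) = 57/1798 = 0.03169 per min.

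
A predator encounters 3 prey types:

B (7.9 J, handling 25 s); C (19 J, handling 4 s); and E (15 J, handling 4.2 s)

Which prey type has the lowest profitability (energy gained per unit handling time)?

In descending order of E/h:
C: 19/4 = 4.75 J/s
E: 15/4.2 = 3.57 J/s
B: 7.9/25 = 0.316 J/s

B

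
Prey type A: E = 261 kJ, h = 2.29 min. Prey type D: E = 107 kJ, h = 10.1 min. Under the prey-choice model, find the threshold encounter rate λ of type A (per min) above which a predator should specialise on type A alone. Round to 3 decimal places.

0.045 per min

Drop type D once their profitability E₂/h₂ falls below the rate achievable on type A alone: E₂/h₂ = λE₁/(1 + λh₁).
Solve for λ: λE₁h₂ = E₂(1 + λh₁) → λ(E₁h₂ − E₂h₁) = E₂ → λ = E₂/(E₁h₂ − E₂h₁).
λ = 107/(261×10.1 − 107×2.29) = 107/2391 = 0.04475 per min.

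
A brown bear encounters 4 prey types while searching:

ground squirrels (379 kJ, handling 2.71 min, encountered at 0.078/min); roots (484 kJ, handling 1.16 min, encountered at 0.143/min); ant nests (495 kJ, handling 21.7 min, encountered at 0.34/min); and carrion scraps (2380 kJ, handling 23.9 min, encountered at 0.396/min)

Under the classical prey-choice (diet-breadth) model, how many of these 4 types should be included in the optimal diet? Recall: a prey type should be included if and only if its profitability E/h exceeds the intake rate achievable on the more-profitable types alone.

3

Profitabilities (E/h, kJ/min): roots 417, ground squirrels 140, carrion scraps 99.6, ant nests 22.8. Add prey in this order while the next type's profitability exceeds the intake rate on those already taken.
Rate on top 1: 59.36. ground squirrels: 140 > 59.36 → include.
Rate on top 2: 71.72. carrion scraps: 99.6 > 71.72 → include.
Rate on top 3: 96.04. ant nests: 22.8 < 96.04 → exclude; stop.
Optimal diet: roots, ground squirrels, carrion scraps — 3 of 4 types.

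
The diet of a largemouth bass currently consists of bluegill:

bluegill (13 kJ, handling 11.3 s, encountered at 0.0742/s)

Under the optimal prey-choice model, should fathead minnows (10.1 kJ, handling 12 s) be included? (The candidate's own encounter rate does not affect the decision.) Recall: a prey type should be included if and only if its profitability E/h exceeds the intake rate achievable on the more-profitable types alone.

Yes

Intake rate on the current diet: R = (0.0742×13) / (1 + 0.0742×11.3) = 0.9646/1.838 = 0.5247 kJ/s.
Profitability of fathead minnows: 10.1/12 = 0.8417 kJ/s.
Since 0.8417 > R, including fathead minnows increases the long-run rate.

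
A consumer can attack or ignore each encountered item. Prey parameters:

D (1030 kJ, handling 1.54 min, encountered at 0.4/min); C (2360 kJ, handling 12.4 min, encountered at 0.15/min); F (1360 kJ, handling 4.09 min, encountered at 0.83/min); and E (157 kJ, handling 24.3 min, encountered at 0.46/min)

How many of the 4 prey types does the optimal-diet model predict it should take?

Profitabilities (E/h, kJ/min): D 669, F 333, C 190, E 6.46. Add prey in this order while the next type's profitability exceeds the intake rate on those already taken.
Rate on top 1: 255. F: 333 > 255 → include.
Rate on top 2: 307.5. C: 190 < 307.5 → exclude; stop.
Optimal diet: D, F — 2 of 4 types.

2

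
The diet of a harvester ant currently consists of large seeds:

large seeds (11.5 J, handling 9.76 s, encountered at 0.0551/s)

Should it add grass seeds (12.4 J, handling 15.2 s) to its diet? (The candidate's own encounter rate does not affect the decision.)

Yes

On large seeds alone, R = ΣλE/(1+Σλh) = 0.6337/1.538 = 0.4121 J/s.
grass seeds: E/h = 12.4/15.2 = 0.8158 J/s.
0.8158 > 0.4121, so adding grass seeds raises the average — include it.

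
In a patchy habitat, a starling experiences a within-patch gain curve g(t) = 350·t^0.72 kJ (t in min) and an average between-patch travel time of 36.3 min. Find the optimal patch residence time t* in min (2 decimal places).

93.34 min

By the marginal value theorem, leave when the instantaneous gain rate g'(t) equals the habitat-wide average g(t)/(T + t).
g'(t) = 0.72·350·t^-0.28. Setting 0.72·350·t^-0.28 = 350·t^0.72/(36.3+t) gives 0.72(36.3+t) = t, so 0.28·t = 0.72×36.3.
t* = 0.72×36.3/0.28 = 93.34 min.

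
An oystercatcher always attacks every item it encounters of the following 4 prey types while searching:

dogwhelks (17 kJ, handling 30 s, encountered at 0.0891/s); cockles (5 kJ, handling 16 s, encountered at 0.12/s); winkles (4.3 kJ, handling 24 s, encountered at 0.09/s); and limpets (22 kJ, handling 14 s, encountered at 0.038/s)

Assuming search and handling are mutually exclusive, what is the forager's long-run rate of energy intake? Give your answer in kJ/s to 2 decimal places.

0.40 kJ/s

R = Σλ_iE_i / (1 + Σλ_ih_i)
Numerator: 0.0891×17 + 0.12×5 + 0.09×4.3 + 0.038×22 = 3.338
Denominator: 1 + 0.0891×30 + 0.12×16 + 0.09×24 + 0.038×14 = 8.285
R = 3.338/8.285 = 0.4029 kJ/s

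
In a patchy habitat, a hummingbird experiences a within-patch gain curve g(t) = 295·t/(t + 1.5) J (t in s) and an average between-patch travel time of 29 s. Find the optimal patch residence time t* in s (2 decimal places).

Optimal t* satisfies g'(t*) = g(t*)/(T + t*).
g'(t) = 295·1.5/(t + 1.5)². Setting 295·1.5/(t+1.5)² = 295t/[(t+1.5)(29+t)] gives 1.5(29+t) = t(t+1.5), so t² = 1.5×29 = 43.5.
t* = √43.5 = 6.595 s.

6.60 s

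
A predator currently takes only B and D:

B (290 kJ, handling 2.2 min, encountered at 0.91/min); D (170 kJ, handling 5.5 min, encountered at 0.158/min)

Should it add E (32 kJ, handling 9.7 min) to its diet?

Current rate: (0.91×290 + 0.158×170)/(1 + 0.91×2.2 + 0.158×5.5) = 75.11 kJ/min.
E: E/h = 32/9.7 = 3.299 kJ/min.
Since 3.299 < R, time spent handling E is better spent searching.

No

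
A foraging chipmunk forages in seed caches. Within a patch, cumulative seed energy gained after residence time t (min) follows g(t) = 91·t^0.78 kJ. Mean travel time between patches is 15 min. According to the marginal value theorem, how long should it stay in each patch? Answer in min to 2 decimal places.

53.18 min

Optimal t* satisfies g'(t*) = g(t*)/(T + t*).
g'(t) = 0.78·91·t^-0.22. Setting 0.78·91·t^-0.22 = 91·t^0.78/(15+t) gives 0.78(15+t) = t, so 0.22·t = 0.78×15.
t* = 0.78×15/0.22 = 53.18 min.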